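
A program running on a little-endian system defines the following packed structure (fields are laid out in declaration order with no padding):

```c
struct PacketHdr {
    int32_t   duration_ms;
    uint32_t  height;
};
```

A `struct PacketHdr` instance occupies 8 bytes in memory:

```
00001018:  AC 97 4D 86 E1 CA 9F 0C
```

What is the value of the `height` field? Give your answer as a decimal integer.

211798753

`height` follows `duration_ms` (4 bytes), so it starts at byte offset 4 and occupies 4 bytes.
Bytes at offsets 4..7: E1 CA 9F 0C.
Little-endian: lowest address holds the least-significant byte.
Reassemble most-significant byte first: 0C 9F CA E1 → 0x0C9FCAE1.
0x0C9FCAE1 = 211798753.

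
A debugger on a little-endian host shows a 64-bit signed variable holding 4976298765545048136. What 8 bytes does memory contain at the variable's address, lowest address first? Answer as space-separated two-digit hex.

4976298765545048136 in hexadecimal, padded to 64 bits, is 0x450F5D5C98870848.
Split into bytes (most-significant first): 45 0F 5D 5C 98 87 08 48.
In little-endian order the low byte comes first in memory.
So at ascending addresses the bytes are 48 08 87 98 5C 5D 0F 45.

48 08 87 98 5C 5D 0F 45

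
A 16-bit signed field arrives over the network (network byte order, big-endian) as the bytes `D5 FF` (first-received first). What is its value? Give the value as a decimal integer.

-10753

In big-endian order the high byte comes first in memory.
The bytes are already most-significant first: 0xD5FF.
Top bit is set, so as a signed 16-bit value this is 0xD5FF − 2^16 = -10753.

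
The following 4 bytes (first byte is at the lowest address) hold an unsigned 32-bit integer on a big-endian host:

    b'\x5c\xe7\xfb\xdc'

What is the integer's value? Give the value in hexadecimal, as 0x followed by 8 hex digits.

0x5CE7FBDC

In big-endian order the high byte comes first in memory.
The bytes are already most-significant first: 0x5CE7FBDC.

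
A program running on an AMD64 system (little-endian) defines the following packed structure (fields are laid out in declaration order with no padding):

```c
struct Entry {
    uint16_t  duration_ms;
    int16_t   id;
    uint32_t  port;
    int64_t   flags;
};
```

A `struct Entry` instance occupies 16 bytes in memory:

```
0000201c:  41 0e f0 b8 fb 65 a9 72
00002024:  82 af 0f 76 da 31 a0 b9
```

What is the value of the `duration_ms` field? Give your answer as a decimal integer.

`duration_ms` is the first field, at byte offset 0, occupying 2 bytes.
Bytes at offsets 0..1: 41 0E.
Little-endian: lowest address holds the least-significant byte.
Reassemble most-significant byte first: 0E 41 → 0x0E41.
0x0E41 = 3649.

3649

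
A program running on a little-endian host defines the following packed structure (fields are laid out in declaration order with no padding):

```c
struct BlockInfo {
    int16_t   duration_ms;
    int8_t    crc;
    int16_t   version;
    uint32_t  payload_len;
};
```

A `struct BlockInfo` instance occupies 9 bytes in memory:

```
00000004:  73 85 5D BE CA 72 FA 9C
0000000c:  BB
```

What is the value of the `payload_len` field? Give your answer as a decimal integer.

3147627122

`payload_len` follows `duration_ms` (2 B), `crc` (1 B), `version` (2 B), so it starts at offset 2 + 1 + 2 = 5 and occupies 4 bytes.
Bytes at offsets 5..8: 72 FA 9C BB.
Little-endian stores the least-significant byte at the lowest address.
Reassemble most-significant byte first: BB 9C FA 72 → 0xBB9CFA72.
0xBB9CFA72 = 3147627122.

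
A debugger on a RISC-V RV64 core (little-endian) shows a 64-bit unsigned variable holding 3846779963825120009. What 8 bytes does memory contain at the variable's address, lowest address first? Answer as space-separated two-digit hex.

3846779963825120009 in hexadecimal, padded to 64 bits, is 0x356281FEF8E2E309.
Split into bytes (most-significant first): 35 62 81 FE F8 E2 E3 09.
In little-endian order the low byte comes first in memory.
So at ascending addresses the bytes are 09 E3 E2 F8 FE 81 62 35.

09 E3 E2 F8 FE 81 62 35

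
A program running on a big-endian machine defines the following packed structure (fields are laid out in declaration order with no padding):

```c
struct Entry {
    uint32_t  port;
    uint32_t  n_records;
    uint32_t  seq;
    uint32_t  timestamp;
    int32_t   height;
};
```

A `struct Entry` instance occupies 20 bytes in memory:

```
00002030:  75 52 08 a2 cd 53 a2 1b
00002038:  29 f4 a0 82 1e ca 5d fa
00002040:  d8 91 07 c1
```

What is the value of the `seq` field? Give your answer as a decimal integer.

`seq` follows `port` (4 B), `n_records` (4 B), so it starts at offset 4 + 4 = 8 and occupies 4 bytes.
Bytes at offsets 8..11: 29 F4 A0 82.
Big-endian stores the most-significant byte at the lowest address.
The bytes are already most-significant first: 0x29F4A082.
0x29F4A082 = 703897730.

703897730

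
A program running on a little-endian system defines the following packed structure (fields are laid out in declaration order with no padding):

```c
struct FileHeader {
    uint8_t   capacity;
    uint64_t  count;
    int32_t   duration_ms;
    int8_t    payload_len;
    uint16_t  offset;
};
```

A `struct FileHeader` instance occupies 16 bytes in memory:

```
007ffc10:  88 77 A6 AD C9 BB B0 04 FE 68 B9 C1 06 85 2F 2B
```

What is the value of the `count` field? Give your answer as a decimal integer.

`count` follows `capacity` (1 byte), so it starts at byte offset 1 and occupies 8 bytes.
Bytes at offsets 1..8: 77 A6 AD C9 BB B0 04 FE.
In little-endian order the low byte comes first in memory.
Reassemble most-significant byte first: FE 04 B0 BB C9 AD A6 77 → 0xFE04B0BBC9ADA677.
0xFE04B0BBC9ADA677 = 18303949106129512055.

18303949106129512055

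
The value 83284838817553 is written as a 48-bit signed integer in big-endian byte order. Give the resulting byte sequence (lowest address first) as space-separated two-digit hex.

83284838817553 in hexadecimal, padded to 48 bits, is 0x4BBF433B9F11.
Split into bytes (most-significant first): 4B BF 43 3B 9F 11.
Big-endian: lowest address holds the most-significant byte.
So the memory order matches the most-significant-first order: 4B BF 43 3B 9F 11.

4B BF 43 3B 9F 11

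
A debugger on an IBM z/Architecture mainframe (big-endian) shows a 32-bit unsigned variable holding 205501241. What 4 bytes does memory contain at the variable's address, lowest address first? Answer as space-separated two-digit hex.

205501241 in hexadecimal, padded to 32 bits, is 0x0C3FB339.
Split into bytes (most-significant first): 0C 3F B3 39.
In big-endian order the high byte comes first in memory.
So the memory order matches the most-significant-first order: 0C 3F B3 39.

0C 3F B3 39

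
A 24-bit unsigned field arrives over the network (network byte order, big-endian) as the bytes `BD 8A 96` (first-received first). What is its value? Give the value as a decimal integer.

Big-endian: lowest address holds the most-significant byte.
The bytes are already most-significant first: 0xBD8A96.
0xBD8A96 = 12421782.

12421782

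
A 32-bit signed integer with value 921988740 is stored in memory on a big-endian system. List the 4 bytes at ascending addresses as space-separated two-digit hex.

921988740 in hexadecimal, padded to 32 bits, is 0x36F46E84.
Split into bytes (most-significant first): 36 F4 6E 84.
In big-endian order the high byte comes first in memory.
So the memory order matches the most-significant-first order: 36 F4 6E 84.

36 F4 6E 84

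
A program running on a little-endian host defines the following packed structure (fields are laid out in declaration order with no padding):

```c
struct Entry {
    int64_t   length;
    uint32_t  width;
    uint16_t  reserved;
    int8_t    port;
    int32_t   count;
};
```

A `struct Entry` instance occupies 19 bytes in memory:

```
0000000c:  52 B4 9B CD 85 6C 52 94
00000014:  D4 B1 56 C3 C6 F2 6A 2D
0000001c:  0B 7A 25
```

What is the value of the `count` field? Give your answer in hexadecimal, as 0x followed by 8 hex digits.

`count` follows `length` (8 B), `width` (4 B), `reserved` (2 B), `port` (1 B), so it starts at offset 8 + 4 + 2 + 1 = 15 and occupies 4 bytes.
Bytes at offsets 15..18: 2D 0B 7A 25.
Little-endian stores the least-significant byte at the lowest address.
Reassemble most-significant byte first: 25 7A 0B 2D → 0x257A0B2D.

0x257A0B2D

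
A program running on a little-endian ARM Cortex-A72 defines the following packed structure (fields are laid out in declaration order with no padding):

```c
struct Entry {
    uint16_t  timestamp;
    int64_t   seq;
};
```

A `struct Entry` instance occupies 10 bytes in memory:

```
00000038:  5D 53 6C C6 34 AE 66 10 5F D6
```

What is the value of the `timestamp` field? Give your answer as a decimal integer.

21341

`timestamp` is the first field, at byte offset 0, occupying 2 bytes.
Bytes at offsets 0..1: 5D 53.
Little-endian stores the least-significant byte at the lowest address.
Reassemble most-significant byte first: 53 5D → 0x535D.
0x535D = 21341.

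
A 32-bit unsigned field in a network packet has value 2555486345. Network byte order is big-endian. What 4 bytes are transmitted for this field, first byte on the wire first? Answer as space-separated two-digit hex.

2555486345 in hexadecimal, padded to 32 bits, is 0x9851A089.
Split into bytes (most-significant first): 98 51 A0 89.
Big-endian stores the most-significant byte at the lowest address.
So the memory order matches the most-significant-first order: 98 51 A0 89.

98 51 A0 89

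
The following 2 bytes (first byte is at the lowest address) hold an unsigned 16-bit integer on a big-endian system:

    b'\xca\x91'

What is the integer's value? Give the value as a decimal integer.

Big-endian: lowest address holds the most-significant byte.
The bytes are already most-significant first: 0xCA91.
0xCA91 = 51857.

51857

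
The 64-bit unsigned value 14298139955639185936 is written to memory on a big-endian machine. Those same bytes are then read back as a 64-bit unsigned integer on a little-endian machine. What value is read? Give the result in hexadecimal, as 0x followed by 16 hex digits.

0x1072B1EC88326DC6

14298139955639185936 in 64-bit hexadecimal is 0xC66D3288ECB17210.
Stored big-endian, the bytes at ascending addresses are C6 6D 32 88 EC B1 72 10.
Read back as little-endian, the first byte is least significant, giving 0x1072B1EC88326DC6.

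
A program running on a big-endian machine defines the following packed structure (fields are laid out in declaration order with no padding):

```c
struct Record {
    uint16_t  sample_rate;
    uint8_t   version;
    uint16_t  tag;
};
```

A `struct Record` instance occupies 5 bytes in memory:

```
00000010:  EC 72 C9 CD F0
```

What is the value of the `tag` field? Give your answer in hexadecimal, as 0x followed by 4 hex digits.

`tag` follows `sample_rate` (2 B), `version` (1 B), so it starts at offset 2 + 1 = 3 and occupies 2 bytes.
Bytes at offsets 3..4: CD F0.
Big-endian: lowest address holds the most-significant byte.
The bytes are already most-significant first: 0xCDF0.

0xCDF0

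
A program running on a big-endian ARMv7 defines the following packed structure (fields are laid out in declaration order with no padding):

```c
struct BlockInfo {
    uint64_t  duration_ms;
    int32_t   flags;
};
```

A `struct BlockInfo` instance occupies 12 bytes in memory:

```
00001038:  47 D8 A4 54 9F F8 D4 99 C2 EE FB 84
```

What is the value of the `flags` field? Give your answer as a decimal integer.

`flags` follows `duration_ms` (8 bytes), so it starts at byte offset 8 and occupies 4 bytes.
Bytes at offsets 8..11: C2 EE FB 84.
In big-endian order the high byte comes first in memory.
The bytes are already most-significant first: 0xC2EEFB84.
Top bit is set, so as a signed 32-bit value this is 0xC2EEFB84 − 2^32 = -1024525436.

-1024525436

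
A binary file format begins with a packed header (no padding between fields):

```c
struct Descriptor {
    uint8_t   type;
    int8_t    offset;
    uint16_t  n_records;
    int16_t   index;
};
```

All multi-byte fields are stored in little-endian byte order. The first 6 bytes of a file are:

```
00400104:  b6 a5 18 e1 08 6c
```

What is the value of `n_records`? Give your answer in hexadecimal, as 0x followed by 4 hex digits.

`n_records` follows `type` (1 B), `offset` (1 B), so it starts at offset 1 + 1 = 2 and occupies 2 bytes.
Bytes at offsets 2..3: 18 E1.
Little-endian stores the least-significant byte at the lowest address.
Reassemble most-significant byte first: E1 18 → 0xE118.

0xE118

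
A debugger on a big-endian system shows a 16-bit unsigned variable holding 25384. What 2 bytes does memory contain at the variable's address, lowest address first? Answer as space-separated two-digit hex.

63 28

25384 in hexadecimal, padded to 16 bits, is 0x6328.
Split into bytes (most-significant first): 63 28.
Big-endian stores the most-significant byte at the lowest address.
So the memory order matches the most-significant-first order: 63 28.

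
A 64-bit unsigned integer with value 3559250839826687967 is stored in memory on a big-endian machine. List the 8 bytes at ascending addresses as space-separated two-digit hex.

31 64 FF C7 F6 61 67 DF

3559250839826687967 in hexadecimal, padded to 64 bits, is 0x3164FFC7F66167DF.
Split into bytes (most-significant first): 31 64 FF C7 F6 61 67 DF.
In big-endian order the high byte comes first in memory.
So the memory order matches the most-significant-first order: 31 64 FF C7 F6 61 67 DF.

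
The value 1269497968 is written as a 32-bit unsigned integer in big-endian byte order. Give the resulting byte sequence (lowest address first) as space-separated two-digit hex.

4B AB 00 70

1269497968 in hexadecimal, padded to 32 bits, is 0x4BAB0070.
Split into bytes (most-significant first): 4B AB 00 70.
Big-endian stores the most-significant byte at the lowest address.
So the memory order matches the most-significant-first order: 4B AB 00 70.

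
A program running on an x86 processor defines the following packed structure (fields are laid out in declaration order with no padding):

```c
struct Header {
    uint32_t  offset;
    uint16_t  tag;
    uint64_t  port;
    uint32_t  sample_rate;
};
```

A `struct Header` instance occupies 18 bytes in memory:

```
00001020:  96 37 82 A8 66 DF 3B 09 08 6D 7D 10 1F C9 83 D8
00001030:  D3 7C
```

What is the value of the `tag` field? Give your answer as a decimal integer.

57190

`tag` follows `offset` (4 bytes), so it starts at byte offset 4 and occupies 2 bytes.
Bytes at offsets 4..5: 66 DF.
Little-endian stores the least-significant byte at the lowest address.
Reassemble most-significant byte first: DF 66 → 0xDF66.
0xDF66 = 57190.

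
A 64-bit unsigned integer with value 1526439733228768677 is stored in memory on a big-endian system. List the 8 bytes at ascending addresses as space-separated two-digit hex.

1526439733228768677 in hexadecimal, padded to 64 bits, is 0x152F00D996248DA5.
Split into bytes (most-significant first): 15 2F 00 D9 96 24 8D A5.
Big-endian stores the most-significant byte at the lowest address.
So the memory order matches the most-significant-first order: 15 2F 00 D9 96 24 8D A5.

15 2F 00 D9 96 24 8D A5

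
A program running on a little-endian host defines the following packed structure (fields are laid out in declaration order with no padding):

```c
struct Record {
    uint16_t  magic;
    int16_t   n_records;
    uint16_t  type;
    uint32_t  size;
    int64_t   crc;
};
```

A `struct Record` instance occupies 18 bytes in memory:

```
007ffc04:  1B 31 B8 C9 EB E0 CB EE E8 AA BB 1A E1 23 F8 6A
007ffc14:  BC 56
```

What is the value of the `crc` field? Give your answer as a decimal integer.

`crc` follows `magic` (2 B), `n_records` (2 B), `type` (2 B), `size` (4 B), so it starts at offset 2 + 2 + 2 + 4 = 10 and occupies 8 bytes.
Bytes at offsets 10..17: BB 1A E1 23 F8 6A BC 56.
In little-endian order the low byte comes first in memory.
Reassemble most-significant byte first: 56 BC 6A F8 23 E1 1A BB → 0x56BC6AF823E11ABB.
0x56BC6AF823E11ABB = 6249987996869794491.

6249987996869794491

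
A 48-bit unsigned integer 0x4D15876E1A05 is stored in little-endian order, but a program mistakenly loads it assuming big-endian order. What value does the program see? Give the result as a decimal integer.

5611081635149

Stored little-endian, the bytes at ascending addresses are 05 1A 6E 87 15 4D.
Read back as big-endian, the last byte is least significant, giving 0x051A6E87154D.
0x051A6E87154D = 5611081635149.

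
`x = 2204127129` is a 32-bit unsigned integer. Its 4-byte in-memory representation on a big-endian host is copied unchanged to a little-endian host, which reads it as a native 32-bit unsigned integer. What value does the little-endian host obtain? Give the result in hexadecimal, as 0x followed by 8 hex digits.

2204127129 in 32-bit hexadecimal is 0x83604F99.
Stored big-endian, the bytes at ascending addresses are 83 60 4F 99.
Read back as little-endian, the first byte is least significant, giving 0x994F6083.

0x994F6083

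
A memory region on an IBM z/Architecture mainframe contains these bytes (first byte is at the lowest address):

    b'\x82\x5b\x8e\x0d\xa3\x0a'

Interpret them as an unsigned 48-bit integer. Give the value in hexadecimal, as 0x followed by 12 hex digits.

0x825B8E0DA30A

Big-endian stores the most-significant byte at the lowest address.
The bytes are already most-significant first: 0x825B8E0DA30A.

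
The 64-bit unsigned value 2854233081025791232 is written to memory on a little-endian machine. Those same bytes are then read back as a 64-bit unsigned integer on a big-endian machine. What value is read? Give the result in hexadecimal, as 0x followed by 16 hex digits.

0x0005B664DD459C27

2854233081025791232 in 64-bit hexadecimal is 0x279C45DD64B60500.
Stored little-endian, the bytes at ascending addresses are 00 05 B6 64 DD 45 9C 27.
Read back as big-endian, the last byte is least significant, giving 0x0005B664DD459C27.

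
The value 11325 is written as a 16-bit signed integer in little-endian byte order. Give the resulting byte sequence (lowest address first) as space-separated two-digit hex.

3D 2C

11325 in hexadecimal, padded to 16 bits, is 0x2C3D.
Split into bytes (most-significant first): 2C 3D.
Little-endian: lowest address holds the least-significant byte.
So at ascending addresses the bytes are 3D 2C.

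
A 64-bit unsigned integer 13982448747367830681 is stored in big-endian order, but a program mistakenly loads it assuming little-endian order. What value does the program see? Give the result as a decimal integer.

11030713740032150466

13982448747367830681 in 64-bit hexadecimal is 0xC20BA30DB4F71499.
Stored big-endian, the bytes at ascending addresses are C2 0B A3 0D B4 F7 14 99.
Read back as little-endian, the first byte is least significant, giving 0x9914F7B40DA30BC2.
0x9914F7B40DA30BC2 = 11030713740032150466.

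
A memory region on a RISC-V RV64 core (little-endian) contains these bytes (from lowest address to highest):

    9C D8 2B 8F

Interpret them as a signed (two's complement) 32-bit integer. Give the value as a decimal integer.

-1892951908

Little-endian: lowest address holds the least-significant byte.
Reassemble most-significant byte first: 8F 2B D8 9C → 0x8F2BD89C.
Top bit is set, so as a signed 32-bit value this is 0x8F2BD89C − 2^32 = -1892951908.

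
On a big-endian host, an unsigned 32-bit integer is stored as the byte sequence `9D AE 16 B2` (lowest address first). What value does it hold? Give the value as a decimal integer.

2645431986

In big-endian order the high byte comes first in memory.
The bytes are already most-significant first: 0x9DAE16B2.
0x9DAE16B2 = 2645431986.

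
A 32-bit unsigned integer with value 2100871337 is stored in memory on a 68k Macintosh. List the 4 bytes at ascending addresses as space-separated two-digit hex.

2100871337 in hexadecimal, padded to 32 bits, is 0x7D38C0A9.
Split into bytes (most-significant first): 7D 38 C0 A9.
In big-endian order the high byte comes first in memory.
So the memory order matches the most-significant-first order: 7D 38 C0 A9.

7D 38 C0 A9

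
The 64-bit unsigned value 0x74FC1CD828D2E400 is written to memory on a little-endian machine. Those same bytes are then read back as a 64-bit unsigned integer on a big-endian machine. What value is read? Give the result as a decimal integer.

Stored little-endian, the bytes at ascending addresses are 00 E4 D2 28 D8 1C FC 74.
Read back as big-endian, the last byte is least significant, giving 0x00E4D228D81CFC74.
0x00E4D228D81CFC74 = 64407367556332660.

64407367556332660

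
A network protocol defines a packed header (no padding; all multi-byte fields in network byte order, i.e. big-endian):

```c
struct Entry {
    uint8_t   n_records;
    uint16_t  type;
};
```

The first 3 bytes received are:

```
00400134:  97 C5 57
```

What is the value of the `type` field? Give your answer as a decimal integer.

`type` follows `n_records` (1 byte), so it starts at byte offset 1 and occupies 2 bytes.
Bytes at offsets 1..2: C5 57.
Big-endian: lowest address holds the most-significant byte.
The bytes are already most-significant first: 0xC557.
0xC557 = 50519.

50519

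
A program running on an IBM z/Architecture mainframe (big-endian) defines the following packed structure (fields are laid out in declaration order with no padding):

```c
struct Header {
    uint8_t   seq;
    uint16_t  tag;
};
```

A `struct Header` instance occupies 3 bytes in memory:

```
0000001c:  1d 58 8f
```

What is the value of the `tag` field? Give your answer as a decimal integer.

`tag` follows `seq` (1 byte), so it starts at byte offset 1 and occupies 2 bytes.
Bytes at offsets 1..2: 58 8F.
Big-endian: lowest address holds the most-significant byte.
The bytes are already most-significant first: 0x588F.
0x588F = 22671.

22671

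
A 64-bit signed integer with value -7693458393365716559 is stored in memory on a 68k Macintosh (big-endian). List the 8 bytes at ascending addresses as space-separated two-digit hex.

95 3B 58 5A 59 30 61 B1

Two's complement of -7693458393365716559 in 64 bits: 7693458393365716559 = 0x6AC4A7A5A6CF9E4F; invert → 0x953B585A593061B0; add 1 → 0x953B585A593061B1.
Split into bytes (most-significant first): 95 3B 58 5A 59 30 61 B1.
Big-endian: lowest address holds the most-significant byte.
So the memory order matches the most-significant-first order: 95 3B 58 5A 59 30 61 B1.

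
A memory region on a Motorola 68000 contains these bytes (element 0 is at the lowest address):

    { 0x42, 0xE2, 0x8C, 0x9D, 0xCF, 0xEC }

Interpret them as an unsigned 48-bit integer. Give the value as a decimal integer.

Big-endian: lowest address holds the most-significant byte.
The bytes are already most-significant first: 0x42E28C9DCFEC.
0x42E28C9DCFEC = 73540789194732.

73540789194732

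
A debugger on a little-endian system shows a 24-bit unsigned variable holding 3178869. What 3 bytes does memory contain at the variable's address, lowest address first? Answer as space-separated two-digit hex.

75 81 30

3178869 in hexadecimal, padded to 24 bits, is 0x308175.
Split into bytes (most-significant first): 30 81 75.
In little-endian order the low byte comes first in memory.
So at ascending addresses the bytes are 75 81 30.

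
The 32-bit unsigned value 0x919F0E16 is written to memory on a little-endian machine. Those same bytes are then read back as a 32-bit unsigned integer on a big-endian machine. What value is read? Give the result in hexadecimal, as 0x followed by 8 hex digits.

Stored little-endian, the bytes at ascending addresses are 16 0E 9F 91.
Read back as big-endian, the last byte is least significant, giving 0x160E9F91.

0x160E9F91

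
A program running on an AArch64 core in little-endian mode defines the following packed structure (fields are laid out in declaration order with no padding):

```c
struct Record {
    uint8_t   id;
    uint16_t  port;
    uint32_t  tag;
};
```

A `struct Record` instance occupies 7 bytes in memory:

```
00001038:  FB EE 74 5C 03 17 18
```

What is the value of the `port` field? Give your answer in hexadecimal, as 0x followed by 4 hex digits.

0x74EE

`port` follows `id` (1 byte), so it starts at byte offset 1 and occupies 2 bytes.
Bytes at offsets 1..2: EE 74.
In little-endian order the low byte comes first in memory.
Reassemble most-significant byte first: 74 EE → 0x74EE.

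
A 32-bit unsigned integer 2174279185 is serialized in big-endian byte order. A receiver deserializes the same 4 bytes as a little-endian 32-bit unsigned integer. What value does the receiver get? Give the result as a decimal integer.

299800705

2174279185 in 32-bit hexadecimal is 0x8198DE11.
Stored big-endian, the bytes at ascending addresses are 81 98 DE 11.
Read back as little-endian, the first byte is least significant, giving 0x11DE9881.
0x11DE9881 = 299800705.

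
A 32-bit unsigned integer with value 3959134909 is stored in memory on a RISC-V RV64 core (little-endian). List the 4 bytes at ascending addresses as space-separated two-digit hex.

BD 9A FB EB

3959134909 in hexadecimal, padded to 32 bits, is 0xEBFB9ABD.
Split into bytes (most-significant first): EB FB 9A BD.
In little-endian order the low byte comes first in memory.
So at ascending addresses the bytes are BD 9A FB EB.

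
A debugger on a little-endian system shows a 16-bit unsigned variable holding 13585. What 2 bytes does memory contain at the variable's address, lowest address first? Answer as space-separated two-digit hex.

11 35

13585 in hexadecimal, padded to 16 bits, is 0x3511.
Split into bytes (most-significant first): 35 11.
Little-endian stores the least-significant byte at the lowest address.
So at ascending addresses the bytes are 11 35.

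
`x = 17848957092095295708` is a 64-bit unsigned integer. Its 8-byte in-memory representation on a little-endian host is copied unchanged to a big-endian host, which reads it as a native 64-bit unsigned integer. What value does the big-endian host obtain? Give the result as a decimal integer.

17848957092095295708 in 64-bit hexadecimal is 0xF7B43BE84D8780DC.
Stored little-endian, the bytes at ascending addresses are DC 80 87 4D E8 3B B4 F7.
Read back as big-endian, the last byte is least significant, giving 0xDC80874DE83BB4F7.
0xDC80874DE83BB4F7 = 15888848254041568503.

15888848254041568503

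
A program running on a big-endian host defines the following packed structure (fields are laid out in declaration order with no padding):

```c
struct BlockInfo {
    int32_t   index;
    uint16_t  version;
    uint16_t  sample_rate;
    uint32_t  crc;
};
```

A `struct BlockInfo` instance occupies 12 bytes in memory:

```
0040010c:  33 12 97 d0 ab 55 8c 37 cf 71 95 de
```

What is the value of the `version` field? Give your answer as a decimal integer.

43861

`version` follows `index` (4 bytes), so it starts at byte offset 4 and occupies 2 bytes.
Bytes at offsets 4..5: AB 55.
Big-endian: lowest address holds the most-significant byte.
The bytes are already most-significant first: 0xAB55.
0xAB55 = 43861.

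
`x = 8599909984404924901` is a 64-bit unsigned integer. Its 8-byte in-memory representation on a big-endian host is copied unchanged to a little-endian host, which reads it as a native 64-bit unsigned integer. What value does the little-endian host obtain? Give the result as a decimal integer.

16530966045381646711

8599909984404924901 in 64-bit hexadecimal is 0x7759049108CA69E5.
Stored big-endian, the bytes at ascending addresses are 77 59 04 91 08 CA 69 E5.
Read back as little-endian, the first byte is least significant, giving 0xE569CA0891045977.
0xE569CA0891045977 = 16530966045381646711.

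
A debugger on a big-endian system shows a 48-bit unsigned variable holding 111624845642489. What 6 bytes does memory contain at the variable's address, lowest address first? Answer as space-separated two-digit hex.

65 85 AF 45 CA F9

111624845642489 in hexadecimal, padded to 48 bits, is 0x6585AF45CAF9.
Split into bytes (most-significant first): 65 85 AF 45 CA F9.
Big-endian: lowest address holds the most-significant byte.
So the memory order matches the most-significant-first order: 65 85 AF 45 CA F9.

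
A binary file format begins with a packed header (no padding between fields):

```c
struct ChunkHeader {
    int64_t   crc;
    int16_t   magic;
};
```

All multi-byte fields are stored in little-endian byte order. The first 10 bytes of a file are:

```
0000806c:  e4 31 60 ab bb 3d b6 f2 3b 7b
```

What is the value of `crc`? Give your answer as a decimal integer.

`crc` is the first field, at byte offset 0, occupying 8 bytes.
Bytes at offsets 0..7: E4 31 60 AB BB 3D B6 F2.
Little-endian stores the least-significant byte at the lowest address.
Reassemble most-significant byte first: F2 B6 3D BB AB 60 31 E4 → 0xF2B63DBBAB6031E4.
Top bit is set, so as a signed 64-bit value this is 0xF2B63DBBAB6031E4 − 2^64 = -957509994526264860.

-957509994526264860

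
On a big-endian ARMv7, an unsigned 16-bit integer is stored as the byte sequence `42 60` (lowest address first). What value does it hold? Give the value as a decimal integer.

In big-endian order the high byte comes first in memory.
The bytes are already most-significant first: 0x4260.
0x4260 = 16992.

16992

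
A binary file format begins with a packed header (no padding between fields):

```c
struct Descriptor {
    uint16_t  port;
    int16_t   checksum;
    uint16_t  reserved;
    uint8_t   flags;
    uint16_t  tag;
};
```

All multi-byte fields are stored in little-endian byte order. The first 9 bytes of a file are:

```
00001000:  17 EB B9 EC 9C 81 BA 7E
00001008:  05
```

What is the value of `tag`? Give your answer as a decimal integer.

`tag` follows `port` (2 B), `checksum` (2 B), `reserved` (2 B), `flags` (1 B), so it starts at offset 2 + 2 + 2 + 1 = 7 and occupies 2 bytes.
Bytes at offsets 7..8: 7E 05.
Little-endian: lowest address holds the least-significant byte.
Reassemble most-significant byte first: 05 7E → 0x057E.
0x057E = 1406.

1406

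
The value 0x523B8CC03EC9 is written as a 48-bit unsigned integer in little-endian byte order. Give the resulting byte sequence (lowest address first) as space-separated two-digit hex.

Split into bytes (most-significant first): 52 3B 8C C0 3E C9.
Little-endian: lowest address holds the least-significant byte.
So at ascending addresses the bytes are C9 3E C0 8C 3B 52.

C9 3E C0 8C 3B 52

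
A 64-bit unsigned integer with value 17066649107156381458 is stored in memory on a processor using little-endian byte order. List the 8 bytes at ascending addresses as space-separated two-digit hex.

12 2F 4B A2 F0 EA D8 EC

17066649107156381458 in hexadecimal, padded to 64 bits, is 0xECD8EAF0A24B2F12.
Split into bytes (most-significant first): EC D8 EA F0 A2 4B 2F 12.
Little-endian stores the least-significant byte at the lowest address.
So at ascending addresses the bytes are 12 2F 4B A2 F0 EA D8 EC.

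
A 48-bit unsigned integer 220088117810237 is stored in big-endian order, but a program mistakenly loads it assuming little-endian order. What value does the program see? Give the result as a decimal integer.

67981082241992

220088117810237 in 48-bit hexadecimal is 0xC82B4214D43D.
Stored big-endian, the bytes at ascending addresses are C8 2B 42 14 D4 3D.
Read back as little-endian, the first byte is least significant, giving 0x3DD414422BC8.
0x3DD414422BC8 = 67981082241992.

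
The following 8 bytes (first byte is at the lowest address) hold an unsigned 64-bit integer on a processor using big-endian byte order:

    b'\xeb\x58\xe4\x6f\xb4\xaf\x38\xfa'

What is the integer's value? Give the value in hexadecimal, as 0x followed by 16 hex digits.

In big-endian order the high byte comes first in memory.
The bytes are already most-significant first: 0xEB58E46FB4AF38FA.

0xEB58E46FB4AF38FA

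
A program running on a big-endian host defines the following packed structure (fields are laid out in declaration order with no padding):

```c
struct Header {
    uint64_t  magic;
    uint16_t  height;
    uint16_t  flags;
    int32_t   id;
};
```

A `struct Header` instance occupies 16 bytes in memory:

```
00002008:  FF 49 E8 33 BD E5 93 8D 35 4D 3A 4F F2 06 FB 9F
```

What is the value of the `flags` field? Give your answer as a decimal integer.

`flags` follows `magic` (8 B), `height` (2 B), so it starts at offset 8 + 2 = 10 and occupies 2 bytes.
Bytes at offsets 10..11: 3A 4F.
Big-endian stores the most-significant byte at the lowest address.
The bytes are already most-significant first: 0x3A4F.
0x3A4F = 14927.

14927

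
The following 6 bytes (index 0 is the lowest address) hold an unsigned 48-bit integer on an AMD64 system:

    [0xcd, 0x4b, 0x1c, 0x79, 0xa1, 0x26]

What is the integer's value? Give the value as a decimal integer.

Little-endian stores the least-significant byte at the lowest address.
Reassemble most-significant byte first: 26 A1 79 1C 4B CD → 0x26A1791C4BCD.
0x26A1791C4BCD = 42474963487693.

42474963487693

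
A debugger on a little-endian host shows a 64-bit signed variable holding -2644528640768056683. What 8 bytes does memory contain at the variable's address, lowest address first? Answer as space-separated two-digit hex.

95 62 AC 68 36 BF 4C DB

Two's complement of -2644528640768056683 in 64 bits: 2644528640768056683 = 0x24B340C997539D6B; invert → 0xDB4CBF3668AC6294; add 1 → 0xDB4CBF3668AC6295.
Split into bytes (most-significant first): DB 4C BF 36 68 AC 62 95.
Little-endian stores the least-significant byte at the lowest address.
So at ascending addresses the bytes are 95 62 AC 68 36 BF 4C DB.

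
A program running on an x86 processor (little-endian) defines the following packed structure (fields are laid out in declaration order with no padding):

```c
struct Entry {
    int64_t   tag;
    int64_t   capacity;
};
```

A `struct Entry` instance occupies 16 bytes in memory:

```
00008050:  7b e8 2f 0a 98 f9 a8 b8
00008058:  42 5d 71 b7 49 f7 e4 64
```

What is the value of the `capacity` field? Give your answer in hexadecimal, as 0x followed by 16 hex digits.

0x64E4F749B7715D42

`capacity` follows `tag` (8 bytes), so it starts at byte offset 8 and occupies 8 bytes.
Bytes at offsets 8..15: 42 5D 71 B7 49 F7 E4 64.
Little-endian: lowest address holds the least-significant byte.
Reassemble most-significant byte first: 64 E4 F7 49 B7 71 5D 42 → 0x64E4F749B7715D42.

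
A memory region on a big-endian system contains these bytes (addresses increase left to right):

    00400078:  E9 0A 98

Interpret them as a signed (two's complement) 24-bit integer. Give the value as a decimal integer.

-1504616

Big-endian stores the most-significant byte at the lowest address.
The bytes are already most-significant first: 0xE90A98.
Top bit is set, so as a signed 24-bit value this is 0xE90A98 − 2^24 = -1504616.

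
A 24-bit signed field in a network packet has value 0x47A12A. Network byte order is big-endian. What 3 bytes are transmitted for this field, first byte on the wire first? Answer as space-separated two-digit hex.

Split into bytes (most-significant first): 47 A1 2A.
Big-endian stores the most-significant byte at the lowest address.
So the memory order matches the most-significant-first order: 47 A1 2A.

47 A1 2A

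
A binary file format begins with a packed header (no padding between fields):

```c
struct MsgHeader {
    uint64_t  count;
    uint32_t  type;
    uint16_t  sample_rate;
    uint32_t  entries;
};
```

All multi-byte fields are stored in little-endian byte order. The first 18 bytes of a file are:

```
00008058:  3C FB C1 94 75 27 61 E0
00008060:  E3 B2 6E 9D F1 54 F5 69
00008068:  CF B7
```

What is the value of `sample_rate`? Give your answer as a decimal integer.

`sample_rate` follows `count` (8 B), `type` (4 B), so it starts at offset 8 + 4 = 12 and occupies 2 bytes.
Bytes at offsets 12..13: F1 54.
Little-endian stores the least-significant byte at the lowest address.
Reassemble most-significant byte first: 54 F1 → 0x54F1.
0x54F1 = 21745.

21745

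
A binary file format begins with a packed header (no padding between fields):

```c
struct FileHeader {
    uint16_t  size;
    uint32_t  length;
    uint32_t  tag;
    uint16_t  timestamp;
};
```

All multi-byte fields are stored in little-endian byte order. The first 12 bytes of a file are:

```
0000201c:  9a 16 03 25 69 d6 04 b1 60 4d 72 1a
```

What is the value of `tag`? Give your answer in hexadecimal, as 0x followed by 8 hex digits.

`tag` follows `size` (2 B), `length` (4 B), so it starts at offset 2 + 4 = 6 and occupies 4 bytes.
Bytes at offsets 6..9: 04 B1 60 4D.
Little-endian: lowest address holds the least-significant byte.
Reassemble most-significant byte first: 4D 60 B1 04 → 0x4D60B104.

0x4D60B104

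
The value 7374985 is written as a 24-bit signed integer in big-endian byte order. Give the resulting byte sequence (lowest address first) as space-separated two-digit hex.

70 88 89

7374985 in hexadecimal, padded to 24 bits, is 0x708889.
Split into bytes (most-significant first): 70 88 89.
Big-endian: lowest address holds the most-significant byte.
So the memory order matches the most-significant-first order: 70 88 89.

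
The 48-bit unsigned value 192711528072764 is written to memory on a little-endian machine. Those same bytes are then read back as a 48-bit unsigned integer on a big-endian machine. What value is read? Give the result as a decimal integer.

192711528072764 in 48-bit hexadecimal is 0xAF45262CC63C.
Stored little-endian, the bytes at ascending addresses are 3C C6 2C 26 45 AF.
Read back as big-endian, the last byte is least significant, giving 0x3CC62C2645AF.
0x3CC62C2645AF = 66821841896879.

66821841896879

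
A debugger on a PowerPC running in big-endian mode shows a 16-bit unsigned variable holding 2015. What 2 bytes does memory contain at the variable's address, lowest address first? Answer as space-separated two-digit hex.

07 DF

2015 in hexadecimal, padded to 16 bits, is 0x07DF.
Split into bytes (most-significant first): 07 DF.
Big-endian stores the most-significant byte at the lowest address.
So the memory order matches the most-significant-first order: 07 DF.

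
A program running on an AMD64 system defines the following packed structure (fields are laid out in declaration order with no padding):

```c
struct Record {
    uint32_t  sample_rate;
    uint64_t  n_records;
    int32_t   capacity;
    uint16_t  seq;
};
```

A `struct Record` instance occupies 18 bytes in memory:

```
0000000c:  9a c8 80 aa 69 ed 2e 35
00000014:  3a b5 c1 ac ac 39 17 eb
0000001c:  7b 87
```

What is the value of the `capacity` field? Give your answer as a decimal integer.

`capacity` follows `sample_rate` (4 B), `n_records` (8 B), so it starts at offset 4 + 8 = 12 and occupies 4 bytes.
Bytes at offsets 12..15: AC 39 17 EB.
In little-endian order the low byte comes first in memory.
Reassemble most-significant byte first: EB 17 39 AC → 0xEB1739AC.
Top bit is set, so as a signed 32-bit value this is 0xEB1739AC − 2^32 = -350799444.

-350799444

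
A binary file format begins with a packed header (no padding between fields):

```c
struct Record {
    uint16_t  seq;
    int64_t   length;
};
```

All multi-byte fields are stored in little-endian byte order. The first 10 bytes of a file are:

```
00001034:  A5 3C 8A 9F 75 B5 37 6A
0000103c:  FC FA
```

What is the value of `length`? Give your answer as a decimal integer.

`length` follows `seq` (2 bytes), so it starts at byte offset 2 and occupies 8 bytes.
Bytes at offsets 2..9: 8A 9F 75 B5 37 6A FC FA.
Little-endian: lowest address holds the least-significant byte.
Reassemble most-significant byte first: FA FC 6A 37 B5 75 9F 8A → 0xFAFC6A37B5759F8A.
Top bit is set, so as a signed 64-bit value this is 0xFAFC6A37B5759F8A − 2^64 = -361297082596352118.

-361297082596352118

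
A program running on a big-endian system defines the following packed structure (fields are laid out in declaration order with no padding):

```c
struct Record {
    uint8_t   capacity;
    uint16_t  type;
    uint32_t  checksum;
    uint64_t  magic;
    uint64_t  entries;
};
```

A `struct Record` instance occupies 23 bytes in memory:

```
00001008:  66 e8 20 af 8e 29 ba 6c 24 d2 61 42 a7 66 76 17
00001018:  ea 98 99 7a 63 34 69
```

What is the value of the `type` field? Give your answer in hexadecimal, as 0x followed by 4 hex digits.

`type` follows `capacity` (1 byte), so it starts at byte offset 1 and occupies 2 bytes.
Bytes at offsets 1..2: E8 20.
Big-endian stores the most-significant byte at the lowest address.
The bytes are already most-significant first: 0xE820.

0xE820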